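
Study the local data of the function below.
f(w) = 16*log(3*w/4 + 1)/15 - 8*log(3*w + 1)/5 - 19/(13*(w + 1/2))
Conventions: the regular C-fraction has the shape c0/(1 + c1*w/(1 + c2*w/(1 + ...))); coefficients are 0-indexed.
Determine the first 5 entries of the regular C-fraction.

Taylor coefficients (expand at 0): a_0 = -38/13, a_1 = 24/13, a_2 = -623/130, a_3 = 475/52, a_4 = -60127/4160.
c0 = a_0 = -38/13. Peel one level at a time: if S = 1 + c*w/S' with S'(0) = 1, then c is the w-coefficient of S and S' = c*w/(S - 1).
S_1 = c0/f = 1 + (12/19)*w + (-8957/7220)*w^2 + ...; c1 = 12/19.
S_2 = c1*w/(S_1 - 1) = 1 + (8957/4560)*w + (103129/57600)*w^2 + ...; c2 = 8957/4560.
S_3 = c2*w/(S_2 - 1) = 1 + (-150727/165360)*w + (77308891/75955360)*w^2 + ...; c3 = -150727/165360.
S_4 = c3*w/(S_3 - 1) = 1 + (12206667/10931674)*w + ...; c4 = 12206667/10931674.

The regular C-fraction coefficients are [-38/13, 12/19, 8957/4560, -150727/165360, 12206667/10931674].


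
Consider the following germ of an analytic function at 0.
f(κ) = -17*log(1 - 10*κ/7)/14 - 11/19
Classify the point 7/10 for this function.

The term (-17/14)*log(1 - κ/(7/10)) has argument 1 - 7/10/(7/10) = 0 at 7/10: a logarithmic (infinitely-sheeted) branch point; the remaining terms are analytic or single-valued there.

The point is a logarithmic branch point.


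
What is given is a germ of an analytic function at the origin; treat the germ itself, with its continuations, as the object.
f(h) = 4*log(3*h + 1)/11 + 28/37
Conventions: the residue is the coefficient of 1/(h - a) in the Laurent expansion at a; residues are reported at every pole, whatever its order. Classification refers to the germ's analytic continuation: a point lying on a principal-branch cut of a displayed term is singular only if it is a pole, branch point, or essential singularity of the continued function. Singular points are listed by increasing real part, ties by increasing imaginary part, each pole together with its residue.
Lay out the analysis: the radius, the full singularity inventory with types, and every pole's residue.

Branch term (4/11)*log(1 - h/(-1/3)): its argument vanishes at h = -1/3, a logarithmic branch point, modulus 1/3.
The radius of convergence is the smallest modulus among the singular points: 1/3.

Radius of convergence at 0: 1/3.
At -1/3: a logarithmic branch point.


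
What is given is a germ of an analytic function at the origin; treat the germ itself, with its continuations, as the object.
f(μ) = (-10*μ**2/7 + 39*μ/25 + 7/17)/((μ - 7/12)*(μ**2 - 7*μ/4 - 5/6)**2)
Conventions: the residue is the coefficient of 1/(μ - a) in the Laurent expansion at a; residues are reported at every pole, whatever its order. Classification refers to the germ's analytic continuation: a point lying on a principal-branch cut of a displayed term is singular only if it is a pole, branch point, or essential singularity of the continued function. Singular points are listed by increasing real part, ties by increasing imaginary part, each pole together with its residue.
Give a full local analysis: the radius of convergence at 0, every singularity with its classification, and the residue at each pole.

Denominator factor (μ**2 - 7*μ/4 - 5/6)^2: discriminant 307/48, real irrational roots 7/8 + (1/24)*sqrt(921) and 7/8 - (1/24)*sqrt(921); poles of order 2, moduli 7/8 + (1/24)*sqrt(921) and -7/8 + (1/24)*sqrt(921).
Denominator factor (μ - 7/12): pole of order 1 at 7/12, modulus 7/12.
The radius of convergence is the smallest modulus among the singular points: -7/8 + (1/24)*sqrt(921).
The factor μ**2 - 7*μ/4 - 5/6 splits as (μ - a)(μ - a') with a = 7/8 - (1/24)*sqrt(921), a' = 7/8 + (1/24)*sqrt(921). At the order-2 pole a set g(μ) = (μ - a)^2*f(μ) = [(-10*μ**2/7 + 39*μ/25 + 7/17)/(μ - 7/12)] / (μ - a')^2.
Order-2 pole: residue = g'(a); g'(7/8 - (1/24)*sqrt(921)) = -920556/5049425 - (1986328164/475903256825)*sqrt(921), so the residue is -920556/5049425 - (1986328164/475903256825)*sqrt(921).
At the order-1 pole 7/12 set g(μ) = (μ - (7/12))*f(μ) = (-10*μ**2/7 + 39*μ/25 + 7/17)/(μ**2 - 7*μ/4 - 5/6)**2.
Simple pole: residue = g(a) at a = 7/12, which is 1841112/5049425.
The factor μ**2 - 7*μ/4 - 5/6 splits as (μ - a)(μ - a') with a = 7/8 + (1/24)*sqrt(921), a' = 7/8 - (1/24)*sqrt(921). At the order-2 pole a set g(μ) = (μ - a)^2*f(μ) = [(-10*μ**2/7 + 39*μ/25 + 7/17)/(μ - 7/12)] / (μ - a')^2.
Order-2 pole: residue = g'(a); g'(7/8 + (1/24)*sqrt(921)) = -920556/5049425 + (1986328164/475903256825)*sqrt(921), so the residue is -920556/5049425 + (1986328164/475903256825)*sqrt(921).
List the singular points by increasing real part (a conjugate pair: the negative imaginary part first).

Radius of convergence at 0: -7/8 + (1/24)*sqrt(921).
At 7/8 - (1/24)*sqrt(921): a pole of order 2; residue -920556/5049425 - (1986328164/475903256825)*sqrt(921).
At 7/12: a pole of order 1; residue 1841112/5049425.
At 7/8 + (1/24)*sqrt(921): a pole of order 2; residue -920556/5049425 + (1986328164/475903256825)*sqrt(921).


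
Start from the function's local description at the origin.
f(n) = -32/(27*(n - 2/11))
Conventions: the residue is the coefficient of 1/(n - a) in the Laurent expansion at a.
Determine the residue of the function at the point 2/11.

The residue is -32/27.

At the order-1 pole 2/11 set g(n) = (n - (2/11))*f(n) = -32/27.
Simple pole: residue = g(a) at a = 2/11, which is -32/27.


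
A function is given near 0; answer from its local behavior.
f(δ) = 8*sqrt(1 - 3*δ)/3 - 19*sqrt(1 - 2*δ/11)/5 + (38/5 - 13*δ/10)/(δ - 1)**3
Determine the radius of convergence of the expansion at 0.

Denominator factor (δ - 1)^3: pole of order 3 at 1, modulus 1.
Branch term (8/3)*sqrt(1 - δ/(1/3)): its argument vanishes at δ = 1/3, a square-root branch point, modulus 1/3.
Branch term (-19/5)*sqrt(1 - δ/(11/2)): its argument vanishes at δ = 11/2, a square-root branch point, modulus 11/2.
The radius of convergence is the smallest modulus among the singular points: 1/3.

The radius of convergence is 1/3.


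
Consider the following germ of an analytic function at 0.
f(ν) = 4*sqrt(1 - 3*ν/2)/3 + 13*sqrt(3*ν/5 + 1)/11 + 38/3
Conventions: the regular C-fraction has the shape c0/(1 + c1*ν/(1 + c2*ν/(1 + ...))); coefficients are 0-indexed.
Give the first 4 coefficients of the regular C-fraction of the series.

The regular C-fraction coefficients are [167/11, 71/1670, -41849/59285, 9783027/237702320].

Taylor coefficients (expand at 0): a_0 = 167/11, a_1 = -71/110, a_2 = -471/1100, a_3 = -11673/44000.
c0 = a_0 = 167/11. Peel one level at a time: if S = 1 + c*ν/S' with S'(0) = 1, then c is the ν-coefficient of S and S' = c*ν/(S - 1).
S_1 = c0/f = 1 + (71/1670)*ν + (41849/1394450)*ν^2 + ...; c1 = 71/1670.
S_2 = c1*ν/(S_1 - 1) = 1 + (-41849/59285)*ν + (58581/2016400)*ν^2 + ...; c2 = -41849/59285.
S_3 = c2*ν/(S_2 - 1) = 1 + (9783027/237702320)*ν + ...; c3 = 9783027/237702320.


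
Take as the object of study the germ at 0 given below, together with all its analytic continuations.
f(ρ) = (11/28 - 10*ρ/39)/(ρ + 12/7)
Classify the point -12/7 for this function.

The point is a pole of order 1.

The denominator factor ρ + 12/7 vanishes at -12/7 and appears to the power 1; the numerator there equals 303/364, nonzero, and no other factor vanishes.
Hence a pole whose order is the multiplicity, 1.


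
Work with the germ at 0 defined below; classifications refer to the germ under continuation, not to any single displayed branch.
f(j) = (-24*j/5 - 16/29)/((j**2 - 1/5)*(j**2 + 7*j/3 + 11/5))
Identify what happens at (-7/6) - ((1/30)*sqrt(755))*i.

The point is a pole of order 1.

The denominator factor j**2 + 7*j/3 + 11/5 vanishes at (-7/6) - ((1/30)*sqrt(755))*i and appears to the power 1; the numerator there equals (732/145) + ((4/25)*sqrt(755))*i, nonzero, and no other factor vanishes.
Hence a pole whose order is the multiplicity, 1.


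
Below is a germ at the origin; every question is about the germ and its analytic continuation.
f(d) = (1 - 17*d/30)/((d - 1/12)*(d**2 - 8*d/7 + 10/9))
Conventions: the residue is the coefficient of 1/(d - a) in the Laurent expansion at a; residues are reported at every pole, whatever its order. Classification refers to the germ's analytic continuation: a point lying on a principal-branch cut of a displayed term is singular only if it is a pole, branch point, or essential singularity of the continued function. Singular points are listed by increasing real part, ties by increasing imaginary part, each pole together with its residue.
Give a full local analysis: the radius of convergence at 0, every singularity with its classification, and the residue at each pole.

Radius of convergence at 0: 1/12.
At 1/12: a pole of order 1; residue 4802/5155.
At (4/7) - ((1/21)*sqrt(346))*i: a pole of order 1; residue (-2401/5155) - ((3031/891815)*sqrt(346))*i.
At (4/7) + ((1/21)*sqrt(346))*i: a pole of order 1; residue (-2401/5155) + ((3031/891815)*sqrt(346))*i.


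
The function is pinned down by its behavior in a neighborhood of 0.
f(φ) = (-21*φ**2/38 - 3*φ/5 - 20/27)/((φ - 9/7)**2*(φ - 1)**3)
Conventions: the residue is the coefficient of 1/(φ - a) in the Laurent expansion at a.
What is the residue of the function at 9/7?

The residue is 5501377/5472.

At the order-2 pole 9/7 set g(φ) = (φ - (9/7))^2*f(φ) = (-21*φ**2/38 - 3*φ/5 - 20/27)/(φ - 1)**3.
Order-2 pole: residue = g'(a); g'(9/7) = 5501377/5472, so the residue is 5501377/5472.


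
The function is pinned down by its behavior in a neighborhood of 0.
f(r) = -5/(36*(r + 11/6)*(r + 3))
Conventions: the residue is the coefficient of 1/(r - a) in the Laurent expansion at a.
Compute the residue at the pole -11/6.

The residue is -5/42.

At the order-1 pole -11/6 set g(r) = (r - (-11/6))*f(r) = -5/(36*(r + 3)).
Simple pole: residue = g(a) at a = -11/6, which is -5/42.


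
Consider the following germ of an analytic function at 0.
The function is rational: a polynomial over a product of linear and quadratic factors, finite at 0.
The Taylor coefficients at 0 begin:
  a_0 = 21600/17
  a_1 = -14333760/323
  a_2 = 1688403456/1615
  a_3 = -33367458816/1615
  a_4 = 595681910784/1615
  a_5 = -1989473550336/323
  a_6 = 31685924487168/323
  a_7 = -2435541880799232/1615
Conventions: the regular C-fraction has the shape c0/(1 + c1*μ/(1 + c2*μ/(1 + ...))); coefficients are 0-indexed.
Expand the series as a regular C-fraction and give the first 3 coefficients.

Taylor coefficients (read off): a_0 = 21600/17, a_1 = -14333760/323, a_2 = 1688403456/1615.
c0 = a_0 = 21600/17. Peel one level at a time: if S = 1 + c*μ/S' with S'(0) = 1, then c is the μ-coefficient of S and S' = c*μ/(S - 1).
S_1 = c0/f = 1 + (3318/95)*μ + (53749132/135375)*μ^2 + ...; c1 = 3318/95.
S_2 = c1*μ/(S_1 - 1) = 1 + (-26874566/2364075)*μ + ...; c2 = -26874566/2364075.

The regular C-fraction coefficients are [21600/17, 3318/95, -26874566/2364075].


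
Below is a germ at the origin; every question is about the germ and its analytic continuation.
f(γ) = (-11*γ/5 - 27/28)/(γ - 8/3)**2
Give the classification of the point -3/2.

The point is a regular point.

Denominator factors: γ - 8/3 = -25/6 at γ = -3/2 — none vanishes.
So the germ continues analytically to -3/2.


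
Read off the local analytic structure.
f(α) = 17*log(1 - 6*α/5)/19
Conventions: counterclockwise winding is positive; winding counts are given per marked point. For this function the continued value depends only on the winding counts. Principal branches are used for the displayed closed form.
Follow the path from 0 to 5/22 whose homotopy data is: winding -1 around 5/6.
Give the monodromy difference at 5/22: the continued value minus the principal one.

Continued minus principal equals -(34/19)*pi*i.

The rational part is single-valued and drops out of the difference; each branch term changes only by its own monodromy.
(17/19)*log(1 - α/(5/6)): each positive loop around 5/6 adds 2*pi*i to the log, so winding -1 contributes (17/19)*(-1)*2*pi*i = -(34/19)*pi*i.
Summing the contributions at α = 5/22 gives -(34/19)*pi*i.


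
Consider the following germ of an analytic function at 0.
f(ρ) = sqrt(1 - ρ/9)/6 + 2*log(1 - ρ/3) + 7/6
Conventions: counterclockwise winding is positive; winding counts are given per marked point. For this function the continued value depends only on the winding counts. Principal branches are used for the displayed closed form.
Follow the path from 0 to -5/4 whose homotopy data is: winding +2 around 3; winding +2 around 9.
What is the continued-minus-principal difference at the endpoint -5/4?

Continued minus principal equals (8)*pi*i.

The rational part is single-valued and drops out of the difference; each branch term changes only by its own monodromy.
(1/6)*sqrt(1 - ρ/(9)): winding +2 is even, the square root returns to the same sheet, contribution 0.
(2)*log(1 - ρ/(3)): each positive loop around 3 adds 2*pi*i to the log, so winding +2 contributes (2)*(2)*2*pi*i = (8)*pi*i.
Summing the contributions at ρ = -5/4 gives (8)*pi*i.


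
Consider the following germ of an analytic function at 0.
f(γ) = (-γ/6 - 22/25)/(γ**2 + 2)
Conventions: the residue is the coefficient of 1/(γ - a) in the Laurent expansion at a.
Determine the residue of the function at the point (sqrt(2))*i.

The residue is (-1/12) + ((11/50)*sqrt(2))*i.

The factor γ**2 + 2 splits as (γ - a)(γ - a') with a = (sqrt(2))*i, a' = -(sqrt(2))*i. At the order-1 pole a set g(γ) = (γ - a)*f(γ) = [-γ/6 - 22/25] / (γ - a').
Simple pole: residue = g(a) at a = (sqrt(2))*i, which is (-1/12) + ((11/50)*sqrt(2))*i.


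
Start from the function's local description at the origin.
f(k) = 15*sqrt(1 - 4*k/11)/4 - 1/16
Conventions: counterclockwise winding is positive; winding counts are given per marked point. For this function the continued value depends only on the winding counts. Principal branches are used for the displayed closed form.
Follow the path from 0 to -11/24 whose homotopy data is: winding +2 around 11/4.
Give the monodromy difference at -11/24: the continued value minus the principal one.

Continued minus principal equals 0.

The rational part is single-valued and drops out of the difference; each branch term changes only by its own monodromy.
(15/4)*sqrt(1 - k/(11/4)): winding +2 is even, the square root returns to the same sheet, contribution 0.
Summing the contributions at k = -11/24 gives 0.


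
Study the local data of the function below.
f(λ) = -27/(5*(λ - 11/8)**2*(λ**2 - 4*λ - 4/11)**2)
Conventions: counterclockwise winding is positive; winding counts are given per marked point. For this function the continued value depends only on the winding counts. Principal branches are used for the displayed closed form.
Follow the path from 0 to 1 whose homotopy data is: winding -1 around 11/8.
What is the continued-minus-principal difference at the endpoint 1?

The function is rational, hence single-valued: continuing it around any pole returns the same value, so the difference is 0.

Continued minus principal equals 0.


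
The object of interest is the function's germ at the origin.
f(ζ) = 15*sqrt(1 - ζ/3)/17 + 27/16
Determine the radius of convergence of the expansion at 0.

The radius of convergence is 3.

Branch term (15/17)*sqrt(1 - ζ/(3)): its argument vanishes at ζ = 3, a square-root branch point, modulus 3.
The radius of convergence is the smallest modulus among the singular points: 3.


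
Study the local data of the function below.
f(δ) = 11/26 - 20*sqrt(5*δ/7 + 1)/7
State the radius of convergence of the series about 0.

Branch term (-20/7)*sqrt(1 - δ/(-7/5)): its argument vanishes at δ = -7/5, a square-root branch point, modulus 7/5.
The radius of convergence is the smallest modulus among the singular points: 7/5.

The radius of convergence is 7/5.


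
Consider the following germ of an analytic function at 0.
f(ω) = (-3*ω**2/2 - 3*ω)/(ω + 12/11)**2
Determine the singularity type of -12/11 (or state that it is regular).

The point is a pole of order 2.

The denominator factor ω + 12/11 vanishes at -12/11 and appears to the power 2; the numerator there equals 180/121, nonzero, and no other factor vanishes.
Hence a pole whose order is the multiplicity, 2.


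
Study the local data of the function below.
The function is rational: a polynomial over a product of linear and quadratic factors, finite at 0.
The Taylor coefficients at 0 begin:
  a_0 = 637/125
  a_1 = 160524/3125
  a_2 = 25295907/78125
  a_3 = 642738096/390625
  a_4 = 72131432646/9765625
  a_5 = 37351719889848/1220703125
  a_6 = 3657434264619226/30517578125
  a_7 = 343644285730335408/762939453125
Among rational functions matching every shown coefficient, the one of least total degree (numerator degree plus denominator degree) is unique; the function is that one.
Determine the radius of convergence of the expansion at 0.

No rational of total degree below 6 reproduces all 8 coefficients; solving the [0/6] Pade equations on them gives f(k) = 13/(7*(k**2 - 12*k/5 + 5/7)**3), whose expansion matches every shown term.
Denominator factor (k**2 - 12*k/5 + 5/7)^3: discriminant 508/175, real irrational roots 6/5 + (1/35)*sqrt(889) and 6/5 - (1/35)*sqrt(889); poles of order 3, moduli 6/5 + (1/35)*sqrt(889) and 6/5 - (1/35)*sqrt(889).
The radius of convergence is the smallest modulus among the singular points: 6/5 - (1/35)*sqrt(889).

The radius of convergence is 6/5 - (1/35)*sqrt(889).


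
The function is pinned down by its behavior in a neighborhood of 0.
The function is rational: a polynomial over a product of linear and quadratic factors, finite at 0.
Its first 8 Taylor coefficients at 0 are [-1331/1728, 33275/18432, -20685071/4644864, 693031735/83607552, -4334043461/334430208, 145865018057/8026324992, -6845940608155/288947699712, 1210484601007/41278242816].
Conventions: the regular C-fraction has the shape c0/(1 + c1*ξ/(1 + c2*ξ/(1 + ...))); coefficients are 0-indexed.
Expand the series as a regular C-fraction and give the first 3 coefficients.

The regular C-fraction coefficients are [-1331/1728, 75/32, 6203/50400].

Taylor coefficients (read off): a_0 = -1331/1728, a_1 = 33275/18432, a_2 = -20685071/4644864.
c0 = a_0 = -1331/1728. Peel one level at a time: if S = 1 + c*ξ/S' with S'(0) = 1, then c is the ξ-coefficient of S and S' = c*ξ/(S - 1).
S_1 = c0/f = 1 + (75/32)*ξ + (-6203/21504)*ξ^2 + ...; c1 = 75/32.
S_2 = c1*ξ/(S_1 - 1) = 1 + (6203/50400)*ξ + ...; c2 = 6203/50400.


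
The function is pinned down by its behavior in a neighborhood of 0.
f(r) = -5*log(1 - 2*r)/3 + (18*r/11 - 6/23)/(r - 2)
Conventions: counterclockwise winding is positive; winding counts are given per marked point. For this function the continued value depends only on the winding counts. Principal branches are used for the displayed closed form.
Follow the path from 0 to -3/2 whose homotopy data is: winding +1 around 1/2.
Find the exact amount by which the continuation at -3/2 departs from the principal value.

The rational part is single-valued and drops out of the difference; each branch term changes only by its own monodromy.
(-5/3)*log(1 - r/(1/2)): each positive loop around 1/2 adds 2*pi*i to the log, so winding +1 contributes (-5/3)*(1)*2*pi*i = -(10/3)*pi*i.
Summing the contributions at r = -3/2 gives -(10/3)*pi*i.

Continued minus principal equals -(10/3)*pi*i.


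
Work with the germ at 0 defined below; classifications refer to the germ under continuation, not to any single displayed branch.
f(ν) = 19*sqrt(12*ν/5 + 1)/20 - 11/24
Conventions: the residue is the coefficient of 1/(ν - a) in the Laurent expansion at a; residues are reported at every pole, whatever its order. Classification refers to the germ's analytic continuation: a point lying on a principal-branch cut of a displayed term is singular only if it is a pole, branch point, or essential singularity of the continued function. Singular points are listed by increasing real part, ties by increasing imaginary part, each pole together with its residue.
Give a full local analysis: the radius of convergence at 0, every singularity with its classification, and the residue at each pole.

Radius of convergence at 0: 5/12.
At -5/12: an algebraic (square-root) branch point.

Branch term (19/20)*sqrt(1 - ν/(-5/12)): its argument vanishes at ν = -5/12, a square-root branch point, modulus 5/12.
The radius of convergence is the smallest modulus among the singular points: 5/12.


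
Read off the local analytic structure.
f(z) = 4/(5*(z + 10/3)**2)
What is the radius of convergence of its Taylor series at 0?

The radius of convergence is 10/3.

Denominator factor (z + 10/3)^2: pole of order 2 at -10/3, modulus 10/3.
The radius of convergence is the smallest modulus among the singular points: 10/3.


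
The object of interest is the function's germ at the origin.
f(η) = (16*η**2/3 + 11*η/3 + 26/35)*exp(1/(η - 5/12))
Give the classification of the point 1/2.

The point is a regular point.

There is no denominator, hence no pole anywhere.
The essential point of exp(1/(η - (5/12))) is 5/12, not 1/2.
So the germ continues analytically to 1/2.


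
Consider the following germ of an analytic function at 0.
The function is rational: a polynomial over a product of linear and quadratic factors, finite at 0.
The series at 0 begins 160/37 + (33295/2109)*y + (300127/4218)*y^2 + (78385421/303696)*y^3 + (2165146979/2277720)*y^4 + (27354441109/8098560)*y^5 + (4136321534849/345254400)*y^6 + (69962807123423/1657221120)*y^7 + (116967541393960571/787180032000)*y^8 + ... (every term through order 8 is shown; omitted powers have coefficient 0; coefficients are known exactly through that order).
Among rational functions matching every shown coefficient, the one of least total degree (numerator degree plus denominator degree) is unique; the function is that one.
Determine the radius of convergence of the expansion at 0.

No rational of total degree below 7 reproduces all 9 coefficients; solving the [1/6] Pade equations on them gives f(y) = (3*y/19 - 32/37)/((y**2 + y/4 - 3/5)**2*(y**2 + 5*y/3 - 5/9)), whose expansion matches every shown term.
Denominator factor (y**2 + y/4 - 3/5)^2: discriminant 197/80, real irrational roots -1/8 + (1/40)*sqrt(985) and -1/8 - (1/40)*sqrt(985); poles of order 2, moduli -1/8 + (1/40)*sqrt(985) and 1/8 + (1/40)*sqrt(985).
Denominator factor (y**2 + 5*y/3 - 5/9): discriminant 5, real irrational roots -5/6 + (1/2)*sqrt(5) and -5/6 - (1/2)*sqrt(5); poles of order 1, moduli -5/6 + (1/2)*sqrt(5) and 5/6 + (1/2)*sqrt(5).
The radius of convergence is the smallest modulus among the singular points: -5/6 + (1/2)*sqrt(5).

The radius of convergence is -5/6 + (1/2)*sqrt(5).


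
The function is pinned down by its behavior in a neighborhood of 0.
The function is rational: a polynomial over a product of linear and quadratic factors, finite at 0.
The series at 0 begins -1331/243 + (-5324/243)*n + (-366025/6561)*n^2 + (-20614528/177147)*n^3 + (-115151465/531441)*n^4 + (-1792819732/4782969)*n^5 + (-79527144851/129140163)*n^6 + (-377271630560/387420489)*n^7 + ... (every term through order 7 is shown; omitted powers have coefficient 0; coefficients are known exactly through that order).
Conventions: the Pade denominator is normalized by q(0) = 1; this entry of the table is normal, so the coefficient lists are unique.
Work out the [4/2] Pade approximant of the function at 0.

The Pade approximant has numerator coefficients [-1331/243, -36522640/5898339, -80349808/17695017, -441923944/159255153, -4861163384/4299889131]; denominator coefficients [1, -69652/24273, 154517/72819].

Taylor coefficients needed (read off): a_0 = -1331/243, a_1 = -5324/243, a_2 = -366025/6561, a_3 = -20614528/177147, a_4 = -115151465/531441, a_5 = -1792819732/4782969, a_6 = -79527144851/129140163.
Write the denominator as Q(n) = 1 + q1*n + q2*n^2. Requiring Q*f - P = O(n^7) with deg P <= 4 kills the coefficients of n^5..n^6 in Q*f:
  n^5: a_5 + q1*a_4 + q2*a_3 = 0, i.e. -1792819732/4782969 + (-115151465/531441)*q1 + (-20614528/177147)*q2 = 0.
  n^6: a_6 + q1*a_5 + q2*a_4 = 0, i.e. -79527144851/129140163 + (-1792819732/4782969)*q1 + (-115151465/531441)*q2 = 0.
Solving this linear system: q1 = -69652/24273, q2 = 154517/72819.
The numerator is Q*f truncated at degree 4: P0 = a_0 = -1331/243; P1 = a_1 + q1*a_0 = -36522640/5898339; P2 = a_2 + q1*a_1 + q2*a_0 = -80349808/17695017; P3 = a_3 + q1*a_2 + q2*a_1 = -441923944/159255153; P4 = a_4 + q1*a_3 + q2*a_2 = -4861163384/4299889131.


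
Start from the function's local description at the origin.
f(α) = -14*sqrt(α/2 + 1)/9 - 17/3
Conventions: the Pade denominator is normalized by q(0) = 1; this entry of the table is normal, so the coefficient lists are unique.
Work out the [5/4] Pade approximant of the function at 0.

Taylor coefficients needed (expand at 0): a_0 = -65/9, a_1 = -7/18, a_2 = 7/144, a_3 = -7/576, a_4 = 35/9216, a_5 = -49/36864, a_6 = 49/98304, a_7 = -77/393216, a_8 = 1001/12582912, a_9 = -5005/150994944.
Write the denominator as Q(α) = 1 + q1*α + q2*α^2 + q3*α^3 + q4*α^4. Requiring Q*f - P = O(α^10) with deg P <= 5 kills the coefficients of α^6..α^9 in Q*f:
  α^6: a_6 + q1*a_5 + q2*a_4 + q3*a_3 + q4*a_2 = 0, i.e. 49/98304 + (-49/36864)*q1 + (35/9216)*q2 + (-7/576)*q3 + (7/144)*q4 = 0.
  α^7: a_7 + q1*a_6 + q2*a_5 + q3*a_4 + q4*a_3 = 0, i.e. -77/393216 + (49/98304)*q1 + (-49/36864)*q2 + (35/9216)*q3 + (-7/576)*q4 = 0.
  α^8: a_8 + q1*a_7 + q2*a_6 + q3*a_5 + q4*a_4 = 0, i.e. 1001/12582912 + (-77/393216)*q1 + (49/98304)*q2 + (-49/36864)*q3 + (35/9216)*q4 = 0.
  α^9: a_9 + q1*a_8 + q2*a_7 + q3*a_6 + q4*a_5 = 0, i.e. -5005/150994944 + (1001/12582912)*q1 + (-77/393216)*q2 + (49/98304)*q3 + (-49/36864)*q4 = 0.
Solving this linear system: q1 = 1, q2 = 21/64, q3 = 5/128, q4 = 5/4096.
The numerator is Q*f truncated at degree 5: P0 = a_0 = -65/9; P1 = a_1 + q1*a_0 = -137/18; P2 = a_2 + q1*a_1 + q2*a_0 = -1561/576; P3 = a_3 + q1*a_2 + q2*a_1 + q3*a_0 = -215/576; P4 = a_4 + q1*a_3 + q2*a_2 + q3*a_1 + q4*a_0 = -605/36864; P5 = a_5 + q1*a_4 + q2*a_3 + q3*a_2 + q4*a_1 = -7/73728.

The Pade approximant has numerator coefficients [-65/9, -137/18, -1561/576, -215/576, -605/36864, -7/73728]; denominator coefficients [1, 1, 21/64, 5/128, 5/4096].


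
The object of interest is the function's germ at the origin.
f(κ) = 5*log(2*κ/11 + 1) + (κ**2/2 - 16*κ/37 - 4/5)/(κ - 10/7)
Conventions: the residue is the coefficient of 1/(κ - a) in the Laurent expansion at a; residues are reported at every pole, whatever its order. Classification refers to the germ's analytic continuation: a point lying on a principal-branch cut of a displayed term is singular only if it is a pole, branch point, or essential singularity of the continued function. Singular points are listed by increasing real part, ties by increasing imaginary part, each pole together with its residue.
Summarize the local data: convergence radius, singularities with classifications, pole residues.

Radius of convergence at 0: 10/7.
At -11/2: a logarithmic branch point.
At 10/7: a pole of order 1; residue -3602/9065.

Denominator factor (κ - 10/7): pole of order 1 at 10/7, modulus 10/7.
Branch term (5)*log(1 - κ/(-11/2)): its argument vanishes at κ = -11/2, a logarithmic branch point, modulus 11/2.
The radius of convergence is the smallest modulus among the singular points: 10/7.
The branch term is analytic at 10/7 and contributes nothing to the residue; only the rational part matters.
At the order-1 pole 10/7 set g(κ) = (κ - (10/7))*(rational part) = κ**2/2 - 16*κ/37 - 4/5.
Simple pole: residue = g(a) at a = 10/7, which is -3602/9065.
List the singular points by increasing real part (a conjugate pair: the negative imaginary part first).


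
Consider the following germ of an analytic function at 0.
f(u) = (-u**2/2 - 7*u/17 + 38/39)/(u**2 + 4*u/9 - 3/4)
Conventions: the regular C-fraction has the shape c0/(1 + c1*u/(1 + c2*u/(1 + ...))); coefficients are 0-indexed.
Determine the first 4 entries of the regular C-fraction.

Taylor coefficients (expand at 0): a_0 = -152/117, a_1 = -11860/53703, a_2 = -1734754/1449981, a_3 = -39283984/39149487.
c0 = a_0 = -152/117. Peel one level at a time: if S = 1 + c*u/S' with S'(0) = 1, then c is the u-coefficient of S and S' = c*u/(S - 1).
S_1 = c0/f = 1 + (-2965/17442)*u + (-1675133/1877922)*u^2 + ...; c1 = -2965/17442.
S_2 = c1*u/(S_1 - 1) = 1 + (-5025399/957695)*u + (872243961/35164900)*u^2 + ...; c2 = -5025399/957695.
S_3 = c2*u/(S_2 - 1) = 1 + (93911599801/19867077380)*u + ...; c3 = 93911599801/19867077380.

The regular C-fraction coefficients are [-152/117, -2965/17442, -5025399/957695, 93911599801/19867077380].


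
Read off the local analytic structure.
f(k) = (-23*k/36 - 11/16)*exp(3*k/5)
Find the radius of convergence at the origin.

The radius of convergence is infinite.

The factor exp(3*k/5) is entire and contributes no finite singular point.
The polynomial part has no poles.
No finite singular points: the Taylor series at 0 converges everywhere.


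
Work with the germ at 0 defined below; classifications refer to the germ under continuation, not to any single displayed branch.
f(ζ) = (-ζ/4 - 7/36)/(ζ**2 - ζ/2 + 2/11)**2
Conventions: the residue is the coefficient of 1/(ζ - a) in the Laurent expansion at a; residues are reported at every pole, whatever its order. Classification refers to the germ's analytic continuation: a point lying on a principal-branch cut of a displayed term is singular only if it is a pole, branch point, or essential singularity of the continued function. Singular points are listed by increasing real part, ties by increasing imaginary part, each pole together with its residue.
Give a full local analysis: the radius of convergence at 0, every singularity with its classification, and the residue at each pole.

Denominator factor (ζ**2 - ζ/2 + 2/11)^2: discriminant -21/44, complex-conjugate roots (1/4) + ((1/44)*sqrt(231))*i and (1/4) - ((1/44)*sqrt(231))*i; poles of order 2, moduli (1/11)*sqrt(22) and (1/11)*sqrt(22).
The radius of convergence is the smallest modulus among the singular points: (1/11)*sqrt(22).
The factor ζ**2 - ζ/2 + 2/11 splits as (ζ - a)(ζ - a') with a = (1/4) - ((1/44)*sqrt(231))*i, a' = (1/4) + ((1/44)*sqrt(231))*i. At the order-2 pole a set g(ζ) = (ζ - a)^2*f(ζ) = [-ζ/4 - 7/36] / (ζ - a')^2.
Order-2 pole: residue = g'(a); g'((1/4) - ((1/44)*sqrt(231))*i) = -((407/3969)*sqrt(231))*i, so the residue is -((407/3969)*sqrt(231))*i.
The factor ζ**2 - ζ/2 + 2/11 splits as (ζ - a)(ζ - a') with a = (1/4) + ((1/44)*sqrt(231))*i, a' = (1/4) - ((1/44)*sqrt(231))*i. At the order-2 pole a set g(ζ) = (ζ - a)^2*f(ζ) = [-ζ/4 - 7/36] / (ζ - a')^2.
Order-2 pole: residue = g'(a); g'((1/4) + ((1/44)*sqrt(231))*i) = ((407/3969)*sqrt(231))*i, so the residue is ((407/3969)*sqrt(231))*i.
List the singular points by increasing real part (a conjugate pair: the negative imaginary part first).

Radius of convergence at 0: (1/11)*sqrt(22).
At (1/4) - ((1/44)*sqrt(231))*i: a pole of order 2; residue -((407/3969)*sqrt(231))*i.
At (1/4) + ((1/44)*sqrt(231))*i: a pole of order 2; residue ((407/3969)*sqrt(231))*i.


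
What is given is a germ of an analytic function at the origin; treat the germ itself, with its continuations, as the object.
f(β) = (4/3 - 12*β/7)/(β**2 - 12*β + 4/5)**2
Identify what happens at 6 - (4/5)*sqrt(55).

The denominator factor β**2 - 12*β + 4/5 vanishes at 6 - (4/5)*sqrt(55) and appears to the power 2; the numerator there equals -188/21 + (48/35)*sqrt(55), nonzero, and no other factor vanishes.
Hence a pole whose order is the multiplicity, 2.

The point is a pole of order 2.


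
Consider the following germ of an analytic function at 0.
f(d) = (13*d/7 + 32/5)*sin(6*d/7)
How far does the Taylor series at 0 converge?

The radius of convergence is infinite.

The factor sin(6*d/7) is entire and contributes no finite singular point.
The polynomial part has no poles.
No finite singular points: the Taylor series at 0 converges everywhere.


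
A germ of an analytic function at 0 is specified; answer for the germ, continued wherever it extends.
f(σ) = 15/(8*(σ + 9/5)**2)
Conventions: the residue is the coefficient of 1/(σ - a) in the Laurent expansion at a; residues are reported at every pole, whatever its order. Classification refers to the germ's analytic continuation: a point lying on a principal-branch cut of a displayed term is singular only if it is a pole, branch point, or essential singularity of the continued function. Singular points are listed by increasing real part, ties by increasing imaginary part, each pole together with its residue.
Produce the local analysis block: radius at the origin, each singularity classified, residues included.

Radius of convergence at 0: 9/5.
At -9/5: a pole of order 2; residue 0.

Denominator factor (σ + 9/5)^2: pole of order 2 at -9/5, modulus 9/5.
The radius of convergence is the smallest modulus among the singular points: 9/5.
At the order-2 pole -9/5 set g(σ) = (σ - (-9/5))^2*f(σ) = 15/8.
Order-2 pole: residue = g'(a); g'(-9/5) = 0, so the residue is 0.


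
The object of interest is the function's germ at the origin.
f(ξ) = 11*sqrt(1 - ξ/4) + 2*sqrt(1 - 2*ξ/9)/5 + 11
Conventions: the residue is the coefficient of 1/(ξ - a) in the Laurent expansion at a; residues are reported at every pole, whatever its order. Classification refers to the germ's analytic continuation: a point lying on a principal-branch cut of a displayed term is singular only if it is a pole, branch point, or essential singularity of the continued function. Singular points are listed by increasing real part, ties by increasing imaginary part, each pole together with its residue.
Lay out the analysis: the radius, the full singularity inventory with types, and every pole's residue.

Radius of convergence at 0: 4.
At 4: an algebraic (square-root) branch point.
At 9/2: an algebraic (square-root) branch point.

Branch term (2/5)*sqrt(1 - ξ/(9/2)): its argument vanishes at ξ = 9/2, a square-root branch point, modulus 9/2.
Branch term (11)*sqrt(1 - ξ/(4)): its argument vanishes at ξ = 4, a square-root branch point, modulus 4.
The radius of convergence is the smallest modulus among the singular points: 4.
List the singular points by increasing real part (a conjugate pair: the negative imaginary part first).


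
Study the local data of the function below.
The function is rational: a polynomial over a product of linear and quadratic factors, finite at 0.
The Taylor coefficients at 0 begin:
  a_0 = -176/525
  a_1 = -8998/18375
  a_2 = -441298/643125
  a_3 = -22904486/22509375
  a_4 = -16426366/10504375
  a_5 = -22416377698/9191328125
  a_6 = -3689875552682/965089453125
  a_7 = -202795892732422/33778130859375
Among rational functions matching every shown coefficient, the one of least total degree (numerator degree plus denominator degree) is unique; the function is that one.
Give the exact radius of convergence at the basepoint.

The radius of convergence is 7/11.

No rational of total degree below 4 reproduces all 8 coefficients; solving the [1/3] Pade equations on them gives f(χ) = (4/3 - 17*χ/14)/((χ - 5/2)**2*(χ - 7/11)), whose expansion matches every shown term.
Denominator factor (χ - 7/11): pole of order 1 at 7/11, modulus 7/11.
Denominator factor (χ - 5/2)^2: pole of order 2 at 5/2, modulus 5/2.
The radius of convergence is the smallest modulus among the singular points: 7/11.


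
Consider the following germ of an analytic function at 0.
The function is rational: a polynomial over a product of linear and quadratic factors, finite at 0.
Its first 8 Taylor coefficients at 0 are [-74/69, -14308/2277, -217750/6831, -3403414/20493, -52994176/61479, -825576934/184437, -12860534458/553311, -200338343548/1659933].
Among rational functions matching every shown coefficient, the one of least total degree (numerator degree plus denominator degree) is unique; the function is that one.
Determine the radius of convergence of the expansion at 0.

No rational of total degree below 4 reproduces all 8 coefficients; solving the [1/3] Pade equations on them gives f(ν) = (27*ν/11 + 37/23)/((ν + 3/2)*(ν**2 + 5*ν - 1)), whose expansion matches every shown term.
Denominator factor (ν + 3/2): pole of order 1 at -3/2, modulus 3/2.
Denominator factor (ν**2 + 5*ν - 1): discriminant 29, real irrational roots -5/2 + (1/2)*sqrt(29) and -5/2 - (1/2)*sqrt(29); poles of order 1, moduli -5/2 + (1/2)*sqrt(29) and 5/2 + (1/2)*sqrt(29).
The radius of convergence is the smallest modulus among the singular points: -5/2 + (1/2)*sqrt(29).

The radius of convergence is -5/2 + (1/2)*sqrt(29).


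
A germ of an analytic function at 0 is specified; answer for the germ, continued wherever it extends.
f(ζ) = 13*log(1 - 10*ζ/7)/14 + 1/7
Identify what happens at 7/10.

The point is a logarithmic branch point.

The term (13/14)*log(1 - ζ/(7/10)) has argument 1 - 7/10/(7/10) = 0 at 7/10: a logarithmic (infinitely-sheeted) branch point; the remaining terms are analytic or single-valued there.


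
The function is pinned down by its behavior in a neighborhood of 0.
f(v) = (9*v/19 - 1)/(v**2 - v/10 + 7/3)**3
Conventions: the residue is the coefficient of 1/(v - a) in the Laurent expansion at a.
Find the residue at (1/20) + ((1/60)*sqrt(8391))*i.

The residue is ((100170000/415748795887)*sqrt(8391))*i.

The factor v**2 - v/10 + 7/3 splits as (v - a)(v - a') with a = (1/20) + ((1/60)*sqrt(8391))*i, a' = (1/20) - ((1/60)*sqrt(8391))*i. At the order-3 pole a set g(v) = (v - a)^3*f(v) = [9*v/19 - 1] / (v - a')^3.
Order-3 pole: residue = g''(a)/2; g''((1/20) + ((1/60)*sqrt(8391))*i) = ((200340000/415748795887)*sqrt(8391))*i, so the residue is ((100170000/415748795887)*sqrt(8391))*i.


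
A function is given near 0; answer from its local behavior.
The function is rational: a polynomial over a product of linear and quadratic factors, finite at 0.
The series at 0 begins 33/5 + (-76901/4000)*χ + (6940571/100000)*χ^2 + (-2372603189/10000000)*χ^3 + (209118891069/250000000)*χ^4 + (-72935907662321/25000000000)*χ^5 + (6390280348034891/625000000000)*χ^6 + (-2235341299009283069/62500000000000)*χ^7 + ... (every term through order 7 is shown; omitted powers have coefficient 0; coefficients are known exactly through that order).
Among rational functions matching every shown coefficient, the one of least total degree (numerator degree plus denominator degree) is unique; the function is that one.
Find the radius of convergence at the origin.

No rational of total degree below 5 reproduces all 8 coefficients; solving the [2/3] Pade equations on them gives f(χ) = (2*χ**2 + χ/8 - 12/7)/((χ + 2/7)*(χ**2 + 3*χ/5 - 10/11)), whose expansion matches every shown term.
Denominator factor (χ + 2/7): pole of order 1 at -2/7, modulus 2/7.
Denominator factor (χ**2 + 3*χ/5 - 10/11): discriminant 1099/275, real irrational roots -3/10 + (1/110)*sqrt(12089) and -3/10 - (1/110)*sqrt(12089); poles of order 1, moduli -3/10 + (1/110)*sqrt(12089) and 3/10 + (1/110)*sqrt(12089).
The radius of convergence is the smallest modulus among the singular points: 2/7.

The radius of convergence is 2/7.


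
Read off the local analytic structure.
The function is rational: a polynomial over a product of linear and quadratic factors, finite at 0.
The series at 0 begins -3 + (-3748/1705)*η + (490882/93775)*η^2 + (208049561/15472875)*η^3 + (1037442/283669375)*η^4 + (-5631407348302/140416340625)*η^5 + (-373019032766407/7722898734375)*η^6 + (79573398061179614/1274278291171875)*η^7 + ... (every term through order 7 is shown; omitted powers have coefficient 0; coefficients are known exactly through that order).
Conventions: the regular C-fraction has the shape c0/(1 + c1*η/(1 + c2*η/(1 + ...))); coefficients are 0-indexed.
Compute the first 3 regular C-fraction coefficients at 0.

Taylor coefficients (read off): a_0 = -3, a_1 = -3748/1705, a_2 = 490882/93775.
c0 = a_0 = -3. Peel one level at a time: if S = 1 + c*η/S' with S'(0) = 1, then c is the η-coefficient of S and S' = c*η/(S - 1).
S_1 = c0/f = 1 + (-3748/5115)*η + (1085446/475695)*η^2 + ...; c1 = -3748/5115.
S_2 = c1*η/(S_1 - 1) = 1 + (542723/174282)*η + ...; c2 = 542723/174282.

The regular C-fraction coefficients are [-3, -3748/5115, 542723/174282].


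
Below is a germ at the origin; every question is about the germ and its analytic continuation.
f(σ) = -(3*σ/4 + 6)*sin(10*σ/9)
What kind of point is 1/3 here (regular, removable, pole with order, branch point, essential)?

There is no denominator, hence no pole anywhere.
The factor -sin(10*σ/9) is entire.
So the germ continues analytically to 1/3.

The point is a regular point.
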